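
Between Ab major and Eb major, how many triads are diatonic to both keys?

Diatonic triads of Ab major: Ab (I), Bbm (ii), Cm (iii), Db (IV), Eb (V), Fm (vi), Gdim (vii°).
Diatonic triads of Eb major: Eb (I), Fm (ii), Gm (iii), Ab (IV), Bb (V), Cm (vi), Ddim (vii°).
Matching root and quality in both lists: Ab, Cm, Eb, Fm.
That gives 4 common triads.

4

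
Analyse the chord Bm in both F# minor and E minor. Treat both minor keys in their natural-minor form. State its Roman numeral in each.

iv in F# minor; v in E minor

The scale of F# minor (natural minor) is F# G# A B C# D E; B is degree 4, and the triad built there (B-D-F#) is minor, so it is iv.
The scale of E minor (natural minor) is E F# G A B C D; B is degree 5, and the triad built there (B-D-F#) is minor, so it is v.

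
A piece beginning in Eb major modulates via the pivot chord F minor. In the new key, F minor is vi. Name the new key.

The numeral vi denotes a minor triad on scale degree 6. With F on degree 6, the tonic of the new key is Ab.
Degree 6 carries a minor triad in major keys, so the destination is Ab major.
Check: the diatonic triads of Ab major are Ab (I), Bbm (ii), Cm (iii), Db (IV), Eb (V), Fm (vi), Gdim (vii°) — F minor is indeed vi.

Ab major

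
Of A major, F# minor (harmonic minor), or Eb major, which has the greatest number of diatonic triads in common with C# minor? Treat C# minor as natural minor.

A major

Triads of C# minor (natural minor): C#m (i), D#dim (ii°), E (III), F#m (iv), G#m (v), A (VI), B (VII).
A major shares 4: C#m, E, F#m, A.
F# minor (harmonic minor) shares 1: F#m.
Eb major shares 0: none.
The most common triads (4) are shared with A major.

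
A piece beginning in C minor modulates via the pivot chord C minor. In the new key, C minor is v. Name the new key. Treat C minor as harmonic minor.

The numeral v denotes a minor triad on scale degree 5. With C on degree 5, the tonic of the new key is F.
Degree 5 carries a minor triad in natural-minor keys, so the destination is F minor.
Check: the diatonic triads of F minor (natural minor) are Fm (i), Gdim (ii°), A♭ (III), B♭m (iv), Cm (v), D♭ (VI), E♭ (VII) — C minor is indeed v.

F minor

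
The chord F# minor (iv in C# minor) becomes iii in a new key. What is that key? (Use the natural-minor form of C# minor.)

The numeral iii denotes a minor triad on scale degree 3. With F# on degree 3, the tonic of the new key is D.
Degree 3 carries a minor triad in major keys, so the destination is D major.
Check: the diatonic triads of D major are D (I), Em (ii), F#m (iii), G (IV), A (V), Bm (vi), C#dim (vii°) — F# minor is indeed iii.

D major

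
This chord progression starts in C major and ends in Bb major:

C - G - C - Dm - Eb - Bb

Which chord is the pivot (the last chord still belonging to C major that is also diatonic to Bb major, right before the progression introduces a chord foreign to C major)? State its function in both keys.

Dm — ii in C major, iii in Bb major

Chords diatonic to C major: C, Dm, Em, F, G, Am, Bdim.
Reading the progression, the first chord not in that set is Eb, so the modulation leaves C major there.
The chord immediately before Eb is Dm, which is diatonic to both keys: ii in C major and iii in Bb major.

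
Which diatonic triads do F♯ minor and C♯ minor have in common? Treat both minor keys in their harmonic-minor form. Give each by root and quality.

F♯m

Triads in F♯ minor (harmonic minor): F♯m (i), G♯dim (ii°), Aaug (III+), Bm (iv), C♯ (V), D (VI), E♯dim (vii°).
Triads in C♯ minor (harmonic minor): C♯m (i), D♯dim (ii°), Eaug (III+), F♯m (iv), G♯ (V), A (VI), B♯dim (vii°).
Shared triads with their functions: F♯m (i in F♯ minor, iv in C♯ minor).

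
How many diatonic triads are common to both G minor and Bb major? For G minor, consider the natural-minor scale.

Diatonic triads of G minor (natural minor): Gm (i), Adim (ii°), Bb (III), Cm (iv), Dm (v), Eb (VI), F (VII).
Diatonic triads of Bb major: Bb (I), Cm (ii), Dm (iii), Eb (IV), F (V), Gm (vi), Adim (vii°).
Matching root and quality in both lists: Gm, Adim, Bb, Cm, Dm, Eb, F.
That gives 7 common triads.

7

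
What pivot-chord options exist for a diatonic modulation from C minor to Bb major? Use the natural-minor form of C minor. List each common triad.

Cm, Eb, Gm, Bb

Triads in C minor (natural minor): Cm (i), Ddim (ii°), Eb (III), Fm (iv), Gm (v), Ab (VI), Bb (VII).
Triads in Bb major: Bb (I), Cm (ii), Dm (iii), Eb (IV), F (V), Gm (vi), Adim (vii°).
Shared triads with their functions: Cm (i in C minor, ii in Bb major); Eb (III in C minor, IV in Bb major); Gm (v in C minor, vi in Bb major); Bb (VII in C minor, I in Bb major).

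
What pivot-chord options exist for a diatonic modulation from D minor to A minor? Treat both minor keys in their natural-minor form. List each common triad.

Triads in D minor (natural minor): Dm (i), Edim (ii°), F (III), Gm (iv), Am (v), Bb (VI), C (VII).
Triads in A minor (natural minor): Am (i), Bdim (ii°), C (III), Dm (iv), Em (v), F (VI), G (VII).
Shared triads with their functions: Dm (i in D minor, iv in A minor); F (III in D minor, VI in A minor); Am (v in D minor, i in A minor); C (VII in D minor, III in A minor).

Dm, F, Am, C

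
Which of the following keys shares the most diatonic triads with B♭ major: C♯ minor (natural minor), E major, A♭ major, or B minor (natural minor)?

Triads of B♭ major: B♭ major (I), C minor (ii), D minor (iii), E♭ major (IV), F major (V), G minor (vi), A diminished (vii°).
C♯ minor (natural minor) shares 0: none.
E major shares 0: none.
A♭ major shares 2: Cm, E♭.
B minor (natural minor) shares 0: none.
The most common triads (2) are shared with A♭ major.

A♭ major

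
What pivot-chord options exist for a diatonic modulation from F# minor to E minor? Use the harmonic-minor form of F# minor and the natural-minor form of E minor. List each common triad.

Triads in F# minor (harmonic minor): F# minor (i), G# diminished (ii°), A augmented (III+), B minor (iv), C# major (V), D major (VI), E# diminished (vii°).
Triads in E minor (natural minor): E minor (i), F# diminished (ii°), G major (III), A minor (iv), B minor (v), C major (VI), D major (VII).
Shared triads with their functions: B minor (iv in F# minor, v in E minor); D major (VI in F# minor, VII in E minor).

Bm, D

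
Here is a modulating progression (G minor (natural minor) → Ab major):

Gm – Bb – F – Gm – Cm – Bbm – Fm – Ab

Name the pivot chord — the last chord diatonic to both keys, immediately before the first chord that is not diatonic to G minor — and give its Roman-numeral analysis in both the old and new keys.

Chords diatonic to G minor: Gm, Adim, Bb, Cm, Dm, Eb, F.
Reading the progression, the first chord not in that set is Bbm, so the modulation leaves G minor there.
The chord immediately before Bbm is Cm, which is diatonic to both keys: iv in G minor and iii in Ab major.

Cm — iv in G minor, iii in Ab major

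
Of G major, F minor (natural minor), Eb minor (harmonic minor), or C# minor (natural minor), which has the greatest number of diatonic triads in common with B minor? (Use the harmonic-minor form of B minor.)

G major

Triads of B minor (harmonic minor): Bm (i), C#dim (ii°), Daug (III+), Em (iv), F# (V), G (VI), A#dim (vii°).
G major shares 3: Bm, Em, G.
F minor (natural minor) shares 0: none.
Eb minor (harmonic minor) shares 0: none.
C# minor (natural minor) shares 0: none.
The most common triads (3) are shared with G major.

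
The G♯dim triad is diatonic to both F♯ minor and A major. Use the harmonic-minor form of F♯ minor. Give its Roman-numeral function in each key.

ii° in F♯ minor; vii° in A major

The scale of F♯ minor (harmonic minor) is F♯ G♯ A B C♯ D E♯; G♯ is degree 2, and the triad built there (G♯-B-D) is diminished, so it is ii°.
The scale of A major is A B C♯ D E F♯ G♯; G♯ is degree 7, and the triad built there (G♯-B-D) is diminished, so it is vii°.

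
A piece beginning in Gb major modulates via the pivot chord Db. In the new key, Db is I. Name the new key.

The numeral I denotes a major triad on scale degree 1. With Db on degree 1, the tonic of the new key is Db.
Degree 1 carries a major triad in major keys, so the destination is Db major.
Check: the diatonic triads of Db major are Db (I), Ebm (ii), Fm (iii), Gb (IV), Ab (V), Bbm (vi), Cdim (vii°) — Db is indeed I.

Db major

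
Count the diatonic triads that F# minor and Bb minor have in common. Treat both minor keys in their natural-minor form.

Diatonic triads of F# minor (natural minor): F# minor (i), G# diminished (ii°), A major (III), B minor (iv), C# minor (v), D major (VI), E major (VII).
Diatonic triads of Bb minor (natural minor): Bb minor (i), C diminished (ii°), Db major (III), Eb minor (iv), F minor (v), Gb major (VI), Ab major (VII).
No triad has the same root and quality in both keys.

0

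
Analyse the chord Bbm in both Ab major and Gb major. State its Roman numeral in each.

The scale of Ab major is Ab Bb C Db Eb F G; Bb is degree 2, and the triad built there (Bb-Db-F) is minor, so it is ii.
The scale of Gb major is Gb Ab Bb Cb Db Eb F; Bb is degree 3, and the triad built there (Bb-Db-F) is minor, so it is iii.

ii in Ab major; iii in Gb major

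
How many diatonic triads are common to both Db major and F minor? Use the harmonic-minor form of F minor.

3

Diatonic triads of Db major: Db (I), Ebm (ii), Fm (iii), Gb (IV), Ab (V), Bbm (vi), Cdim (vii°).
Diatonic triads of F minor (harmonic minor): Fm (i), Gdim (ii°), Abaug (III+), Bbm (iv), C (V), Db (VI), Edim (vii°).
Matching root and quality in both lists: Db, Fm, Bbm.
That gives 3 common triads.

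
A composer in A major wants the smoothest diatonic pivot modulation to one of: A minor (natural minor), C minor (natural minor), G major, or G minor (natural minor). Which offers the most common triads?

G major

Triads of A major: A major (I), B minor (ii), C# minor (iii), D major (IV), E major (V), F# minor (vi), G# diminished (vii°).
A minor (natural minor) shares 0: none.
C minor (natural minor) shares 0: none.
G major shares 2: Bm, D.
G minor (natural minor) shares 0: none.
The most common triads (2) are shared with G major.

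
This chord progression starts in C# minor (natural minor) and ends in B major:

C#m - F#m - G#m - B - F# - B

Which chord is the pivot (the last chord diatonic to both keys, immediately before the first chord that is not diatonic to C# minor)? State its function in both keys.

B — VII in C# minor, I in B major

Chords diatonic to C# minor: C#m, D#dim, E, F#m, G#m, A, B.
Reading the progression, the first chord not in that set is F#, so the modulation leaves C# minor there.
The chord immediately before F# is B, which is diatonic to both keys: VII in C# minor and I in B major.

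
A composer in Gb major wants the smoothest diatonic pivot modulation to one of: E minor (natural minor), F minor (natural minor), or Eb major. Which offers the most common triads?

F minor

Triads of Gb major: Gb major (I), Ab minor (ii), Bb minor (iii), Cb major (IV), Db major (V), Eb minor (vi), F diminished (vii°).
E minor (natural minor) shares 0: none.
F minor (natural minor) shares 2: Bbm, Db.
Eb major shares 0: none.
The most common triads (2) are shared with F minor.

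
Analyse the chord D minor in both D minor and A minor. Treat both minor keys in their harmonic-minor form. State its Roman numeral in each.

The scale of D minor (harmonic minor) is D E F G A Bb C#; D is degree 1, and the triad built there (D-F-A) is minor, so it is i.
The scale of A minor (harmonic minor) is A B C D E F G#; D is degree 4, and the triad built there (D-F-A) is minor, so it is iv.

i in D minor; iv in A minor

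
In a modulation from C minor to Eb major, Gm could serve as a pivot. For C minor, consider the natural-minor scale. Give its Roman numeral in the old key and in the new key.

v in C minor; iii in Eb major

The scale of C minor (natural minor) is C D Eb F G Ab Bb; G is degree 5, and the triad built there (G-Bb-D) is minor, so it is v.
The scale of Eb major is Eb F G Ab Bb C D; G is degree 3, and the triad built there (G-Bb-D) is minor, so it is iii.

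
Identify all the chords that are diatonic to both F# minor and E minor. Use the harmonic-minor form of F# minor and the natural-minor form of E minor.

Bm, D

Triads in F# minor (harmonic minor): F# minor (i), G# diminished (ii°), A augmented (III+), B minor (iv), C# major (V), D major (VI), E# diminished (vii°).
Triads in E minor (natural minor): E minor (i), F# diminished (ii°), G major (III), A minor (iv), B minor (v), C major (VI), D major (VII).
Shared triads with their functions: B minor (iv in F# minor, v in E minor); D major (VI in F# minor, VII in E minor).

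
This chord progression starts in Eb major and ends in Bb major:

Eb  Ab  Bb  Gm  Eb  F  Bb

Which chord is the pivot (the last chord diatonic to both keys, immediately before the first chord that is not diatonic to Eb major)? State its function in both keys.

Chords diatonic to Eb major: Eb, Fm, Gm, Ab, Bb, Cm, Ddim.
Reading the progression, the first chord not in that set is F, so the modulation leaves Eb major there.
The chord immediately before F is Eb, which is diatonic to both keys: I in Eb major and IV in Bb major.

Eb — I in Eb major, IV in Bb major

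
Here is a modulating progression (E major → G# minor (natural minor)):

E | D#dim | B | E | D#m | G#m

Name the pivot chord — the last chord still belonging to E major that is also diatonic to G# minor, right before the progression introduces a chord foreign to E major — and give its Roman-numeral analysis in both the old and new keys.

Chords diatonic to E major: E, F#m, G#m, A, B, C#m, D#dim.
Reading the progression, the first chord not in that set is D#m, so the modulation leaves E major there.
The chord immediately before D#m is E, which is diatonic to both keys: I in E major and VI in G# minor.

E — I in E major, VI in G# minor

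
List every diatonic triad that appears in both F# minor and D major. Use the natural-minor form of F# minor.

Triads in F# minor (natural minor): F# minor (i), G# diminished (ii°), A major (III), B minor (iv), C# minor (v), D major (VI), E major (VII).
Triads in D major: D major (I), E minor (ii), F# minor (iii), G major (IV), A major (V), B minor (vi), C# diminished (vii°).
Shared triads with their functions: F# minor (i in F# minor, iii in D major); A major (III in F# minor, V in D major); B minor (iv in F# minor, vi in D major); D major (VI in F# minor, I in D major).

F#m, A, Bm, D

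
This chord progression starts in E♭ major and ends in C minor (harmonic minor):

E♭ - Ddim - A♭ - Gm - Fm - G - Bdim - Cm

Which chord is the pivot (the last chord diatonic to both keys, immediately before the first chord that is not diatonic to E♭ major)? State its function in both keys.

Chords diatonic to E♭ major: E♭, Fm, Gm, A♭, B♭, Cm, Ddim.
Reading the progression, the first chord not in that set is G, so the modulation leaves E♭ major there.
The chord immediately before G is Fm, which is diatonic to both keys: ii in E♭ major and iv in C minor.

Fm — ii in E♭ major, iv in C minor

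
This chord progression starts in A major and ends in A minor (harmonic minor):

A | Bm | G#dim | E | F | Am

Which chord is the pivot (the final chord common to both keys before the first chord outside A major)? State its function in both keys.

E — V in A major, V in A minor

Chords diatonic to A major: A, Bm, C#m, D, E, F#m, G#dim.
Reading the progression, the first chord not in that set is F, so the modulation leaves A major there.
The chord immediately before F is E, which is diatonic to both keys: V in A major and V in A minor.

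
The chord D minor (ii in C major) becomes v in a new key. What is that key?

The numeral v denotes a minor triad on scale degree 5. With D on degree 5, the tonic of the new key is G.
Degree 5 carries a minor triad in natural-minor keys, so the destination is G minor.
Check: the diatonic triads of G minor (natural minor) are Gm (i), Adim (ii°), Bb (III), Cm (iv), Dm (v), Eb (VI), F (VII) — D minor is indeed v.

G minor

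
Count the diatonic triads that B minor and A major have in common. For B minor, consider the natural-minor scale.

4

Diatonic triads of B minor (natural minor): Bm (i), C♯dim (ii°), D (III), Em (iv), F♯m (v), G (VI), A (VII).
Diatonic triads of A major: A (I), Bm (ii), C♯m (iii), D (IV), E (V), F♯m (vi), G♯dim (vii°).
Matching root and quality in both lists: Bm, D, F♯m, A.
That gives 4 common triads.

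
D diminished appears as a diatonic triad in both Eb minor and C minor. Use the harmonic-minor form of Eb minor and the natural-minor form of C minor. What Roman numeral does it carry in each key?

The scale of Eb minor (harmonic minor) is Eb F Gb Ab Bb Cb D; D is degree 7, and the triad built there (D-F-Ab) is diminished, so it is vii°.
The scale of C minor (natural minor) is C D Eb F G Ab Bb; D is degree 2, and the triad built there (D-F-Ab) is diminished, so it is ii°.

vii° in Eb minor; ii° in C minor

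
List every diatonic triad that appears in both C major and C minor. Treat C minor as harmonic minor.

Triads in C major: C (I), Dm (ii), Em (iii), F (IV), G (V), Am (vi), Bdim (vii°).
Triads in C minor (harmonic minor): Cm (i), Ddim (ii°), Ebaug (III+), Fm (iv), G (V), Ab (VI), Bdim (vii°).
Shared triads with their functions: G (V in C major, V in C minor); Bdim (vii° in C major, vii° in C minor).

G, Bdim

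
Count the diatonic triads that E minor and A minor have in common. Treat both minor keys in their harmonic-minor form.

Diatonic triads of E minor (harmonic minor): Em (i), F♯dim (ii°), Gaug (III+), Am (iv), B (V), C (VI), D♯dim (vii°).
Diatonic triads of A minor (harmonic minor): Am (i), Bdim (ii°), Caug (III+), Dm (iv), E (V), F (VI), G♯dim (vii°).
Matching root and quality in both lists: Am.
That gives 1 common triad.

1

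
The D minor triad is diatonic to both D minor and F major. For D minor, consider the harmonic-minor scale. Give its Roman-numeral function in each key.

i in D minor; vi in F major

The scale of D minor (harmonic minor) is D E F G A Bb C#; D is degree 1, and the triad built there (D-F-A) is minor, so it is i.
The scale of F major is F G A Bb C D E; D is degree 6, and the triad built there (D-F-A) is minor, so it is vi.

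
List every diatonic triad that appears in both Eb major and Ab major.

Triads in Eb major: Eb (I), Fm (ii), Gm (iii), Ab (IV), Bb (V), Cm (vi), Ddim (vii°).
Triads in Ab major: Ab (I), Bbm (ii), Cm (iii), Db (IV), Eb (V), Fm (vi), Gdim (vii°).
Shared triads with their functions: Eb (I in Eb major, V in Ab major); Fm (ii in Eb major, vi in Ab major); Ab (IV in Eb major, I in Ab major); Cm (vi in Eb major, iii in Ab major).

Eb, Fm, Ab, Cm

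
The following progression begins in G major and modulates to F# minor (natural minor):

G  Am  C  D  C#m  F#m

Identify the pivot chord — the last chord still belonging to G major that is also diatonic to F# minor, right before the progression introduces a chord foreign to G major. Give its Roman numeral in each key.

Chords diatonic to G major: G, Am, Bm, C, D, Em, F#dim.
Reading the progression, the first chord not in that set is C#m, so the modulation leaves G major there.
The chord immediately before C#m is D, which is diatonic to both keys: V in G major and VI in F# minor.

D — V in G major, VI in F# minor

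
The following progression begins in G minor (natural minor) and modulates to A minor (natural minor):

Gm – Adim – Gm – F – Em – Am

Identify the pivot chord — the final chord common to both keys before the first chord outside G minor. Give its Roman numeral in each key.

F — VII in G minor, VI in A minor

Chords diatonic to G minor: Gm, Adim, Bb, Cm, Dm, Eb, F.
Reading the progression, the first chord not in that set is Em, so the modulation leaves G minor there.
The chord immediately before Em is F, which is diatonic to both keys: VII in G minor and VI in A minor.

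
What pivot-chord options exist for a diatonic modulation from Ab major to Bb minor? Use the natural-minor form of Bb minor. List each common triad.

Ab, Bbm, Db, Fm

Triads in Ab major: Ab major (I), Bb minor (ii), C minor (iii), Db major (IV), Eb major (V), F minor (vi), G diminished (vii°).
Triads in Bb minor (natural minor): Bb minor (i), C diminished (ii°), Db major (III), Eb minor (iv), F minor (v), Gb major (VI), Ab major (VII).
Shared triads with their functions: Ab major (I in Ab major, VII in Bb minor); Bb minor (ii in Ab major, i in Bb minor); Db major (IV in Ab major, III in Bb minor); F minor (vi in Ab major, v in Bb minor).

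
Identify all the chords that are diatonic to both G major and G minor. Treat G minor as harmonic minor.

Triads in G major: G (I), Am (ii), Bm (iii), C (IV), D (V), Em (vi), F#dim (vii°).
Triads in G minor (harmonic minor): Gm (i), Adim (ii°), Bbaug (III+), Cm (iv), D (V), Eb (VI), F#dim (vii°).
Shared triads with their functions: D (V in G major, V in G minor); F#dim (vii° in G major, vii° in G minor).

D, F#dim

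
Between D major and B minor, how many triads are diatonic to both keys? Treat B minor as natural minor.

Diatonic triads of D major: D (I), Em (ii), F#m (iii), G (IV), A (V), Bm (vi), C#dim (vii°).
Diatonic triads of B minor (natural minor): Bm (i), C#dim (ii°), D (III), Em (iv), F#m (v), G (VI), A (VII).
Matching root and quality in both lists: D, Em, F#m, G, A, Bm, C#dim.
That gives 7 common triads.

7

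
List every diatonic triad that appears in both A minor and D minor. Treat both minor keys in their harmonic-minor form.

Triads in A minor (harmonic minor): Am (i), Bdim (ii°), Caug (III+), Dm (iv), E (V), F (VI), G♯dim (vii°).
Triads in D minor (harmonic minor): Dm (i), Edim (ii°), Faug (III+), Gm (iv), A (V), B♭ (VI), C♯dim (vii°).
Shared triads with their functions: Dm (iv in A minor, i in D minor).

Dm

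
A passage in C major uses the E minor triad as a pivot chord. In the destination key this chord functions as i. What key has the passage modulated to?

The numeral i denotes a minor triad on scale degree 1. With E on degree 1, the tonic of the new key is E.
Degree 1 carries a minor triad in minor keys, so the destination is E minor.
Check: the diatonic triads of E minor (natural minor) are Em (i), F#dim (ii°), G (III), Am (iv), Bm (v), C (VI), D (VII) — E minor is indeed i.

E minor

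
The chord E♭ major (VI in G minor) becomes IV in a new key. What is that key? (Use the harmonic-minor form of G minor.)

The numeral IV denotes a major triad on scale degree 4. With E♭ on degree 4, the tonic of the new key is B♭.
Degree 4 carries a major triad in major keys, so the destination is B♭ major.
Check: the diatonic triads of B♭ major are B♭ (I), Cm (ii), Dm (iii), E♭ (IV), F (V), Gm (vi), Adim (vii°) — E♭ major is indeed IV.

B♭ major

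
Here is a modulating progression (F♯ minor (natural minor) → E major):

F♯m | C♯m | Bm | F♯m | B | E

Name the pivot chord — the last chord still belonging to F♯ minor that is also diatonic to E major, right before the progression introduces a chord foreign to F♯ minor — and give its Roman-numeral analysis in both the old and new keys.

F♯m — i in F♯ minor, ii in E major

Chords diatonic to F♯ minor: F♯m, G♯dim, A, Bm, C♯m, D, E.
Reading the progression, the first chord not in that set is B, so the modulation leaves F♯ minor there.
The chord immediately before B is F♯m, which is diatonic to both keys: i in F♯ minor and ii in E major.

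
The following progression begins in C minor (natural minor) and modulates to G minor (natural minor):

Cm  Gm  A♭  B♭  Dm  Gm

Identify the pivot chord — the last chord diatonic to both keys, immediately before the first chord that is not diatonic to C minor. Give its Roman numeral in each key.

B♭ — VII in C minor, III in G minor

Chords diatonic to C minor: Cm, Ddim, E♭, Fm, Gm, A♭, B♭.
Reading the progression, the first chord not in that set is Dm, so the modulation leaves C minor there.
The chord immediately before Dm is B♭, which is diatonic to both keys: VII in C minor and III in G minor.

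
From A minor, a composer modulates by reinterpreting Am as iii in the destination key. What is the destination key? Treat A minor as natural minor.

The numeral iii denotes a minor triad on scale degree 3. With A on degree 3, the tonic of the new key is F.
Degree 3 carries a minor triad in major keys, so the destination is F major.
Check: the diatonic triads of F major are F (I), Gm (ii), Am (iii), Bb (IV), C (V), Dm (vi), Edim (vii°) — Am is indeed iii.

F major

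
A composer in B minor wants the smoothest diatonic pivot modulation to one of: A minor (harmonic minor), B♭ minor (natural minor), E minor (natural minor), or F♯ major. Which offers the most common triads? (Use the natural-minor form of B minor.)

E minor

Triads of B minor (natural minor): Bm (i), C♯dim (ii°), D (III), Em (iv), F♯m (v), G (VI), A (VII).
A minor (harmonic minor) shares 0: none.
B♭ minor (natural minor) shares 0: none.
E minor (natural minor) shares 4: Bm, D, Em, G.
F♯ major shares 0: none.
The most common triads (4) are shared with E minor.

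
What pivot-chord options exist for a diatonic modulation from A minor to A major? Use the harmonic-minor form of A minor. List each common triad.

Triads in A minor (harmonic minor): A minor (i), B diminished (ii°), C augmented (III+), D minor (iv), E major (V), F major (VI), G# diminished (vii°).
Triads in A major: A major (I), B minor (ii), C# minor (iii), D major (IV), E major (V), F# minor (vi), G# diminished (vii°).
Shared triads with their functions: E major (V in A minor, V in A major); G# diminished (vii° in A minor, vii° in A major).

E, G#dim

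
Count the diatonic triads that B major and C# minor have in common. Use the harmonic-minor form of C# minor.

Diatonic triads of B major: B major (I), C# minor (ii), D# minor (iii), E major (IV), F# major (V), G# minor (vi), A# diminished (vii°).
Diatonic triads of C# minor (harmonic minor): C# minor (i), D# diminished (ii°), E augmented (III+), F# minor (iv), G# major (V), A major (VI), B# diminished (vii°).
Matching root and quality in both lists: C# minor.
That gives 1 common triad.

1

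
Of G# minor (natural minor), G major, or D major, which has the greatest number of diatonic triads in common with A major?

Triads of A major: A major (I), B minor (ii), C# minor (iii), D major (IV), E major (V), F# minor (vi), G# diminished (vii°).
G# minor (natural minor) shares 2: C#m, E.
G major shares 2: Bm, D.
D major shares 4: A, Bm, D, F#m.
The most common triads (4) are shared with D major.

D major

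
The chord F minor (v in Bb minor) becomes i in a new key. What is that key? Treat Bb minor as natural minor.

F minor

The numeral i denotes a minor triad on scale degree 1. With F on degree 1, the tonic of the new key is F.
Degree 1 carries a minor triad in minor keys, so the destination is F minor.
Check: the diatonic triads of F minor (natural minor) are Fm (i), Gdim (ii°), Ab (III), Bbm (iv), Cm (v), Db (VI), Eb (VII) — F minor is indeed i.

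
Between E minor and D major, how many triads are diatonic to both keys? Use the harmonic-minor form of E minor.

1

Diatonic triads of E minor (harmonic minor): E minor (i), F# diminished (ii°), G augmented (III+), A minor (iv), B major (V), C major (VI), D# diminished (vii°).
Diatonic triads of D major: D major (I), E minor (ii), F# minor (iii), G major (IV), A major (V), B minor (vi), C# diminished (vii°).
Matching root and quality in both lists: E minor.
That gives 1 common triad.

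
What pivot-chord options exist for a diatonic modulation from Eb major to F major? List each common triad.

Triads in Eb major: Eb major (I), F minor (ii), G minor (iii), Ab major (IV), Bb major (V), C minor (vi), D diminished (vii°).
Triads in F major: F major (I), G minor (ii), A minor (iii), Bb major (IV), C major (V), D minor (vi), E diminished (vii°).
Shared triads with their functions: G minor (iii in Eb major, ii in F major); Bb major (V in Eb major, IV in F major).

Gm, Bb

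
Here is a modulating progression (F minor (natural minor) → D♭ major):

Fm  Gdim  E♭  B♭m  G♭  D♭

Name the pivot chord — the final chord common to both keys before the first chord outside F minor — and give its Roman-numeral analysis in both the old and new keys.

B♭m — iv in F minor, vi in D♭ major

Chords diatonic to F minor: Fm, Gdim, A♭, B♭m, Cm, D♭, E♭.
Reading the progression, the first chord not in that set is G♭, so the modulation leaves F minor there.
The chord immediately before G♭ is B♭m, which is diatonic to both keys: iv in F minor and vi in D♭ major.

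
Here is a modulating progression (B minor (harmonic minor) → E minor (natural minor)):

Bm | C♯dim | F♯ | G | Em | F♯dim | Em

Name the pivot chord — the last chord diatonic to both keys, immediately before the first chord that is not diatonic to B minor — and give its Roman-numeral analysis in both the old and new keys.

Chords diatonic to B minor: Bm, C♯dim, Daug, Em, F♯, G, A♯dim.
Reading the progression, the first chord not in that set is F♯dim, so the modulation leaves B minor there.
The chord immediately before F♯dim is Em, which is diatonic to both keys: iv in B minor and i in E minor.

Em — iv in B minor, i in E minor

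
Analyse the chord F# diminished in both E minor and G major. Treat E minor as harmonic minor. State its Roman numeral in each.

ii° in E minor; vii° in G major

The scale of E minor (harmonic minor) is E F# G A B C D#; F# is degree 2, and the triad built there (F#-A-C) is diminished, so it is ii°.
The scale of G major is G A B C D E F#; F# is degree 7, and the triad built there (F#-A-C) is diminished, so it is vii°.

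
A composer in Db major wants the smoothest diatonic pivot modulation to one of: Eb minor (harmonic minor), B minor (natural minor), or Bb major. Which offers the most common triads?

Triads of Db major: Db major (I), Eb minor (ii), F minor (iii), Gb major (IV), Ab major (V), Bb minor (vi), C diminished (vii°).
Eb minor (harmonic minor) shares 1: Ebm.
B minor (natural minor) shares 0: none.
Bb major shares 0: none.
The most common triads (1) are shared with Eb minor.

Eb minor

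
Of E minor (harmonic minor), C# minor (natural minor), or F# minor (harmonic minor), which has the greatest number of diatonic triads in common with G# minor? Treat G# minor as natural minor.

C# minor

Triads of G# minor (natural minor): G#m (i), A#dim (ii°), B (III), C#m (iv), D#m (v), E (VI), F# (VII).
E minor (harmonic minor) shares 1: B.
C# minor (natural minor) shares 4: G#m, B, C#m, E.
F# minor (harmonic minor) shares 0: none.
The most common triads (4) are shared with C# minor.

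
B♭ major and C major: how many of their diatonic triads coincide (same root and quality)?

Diatonic triads of B♭ major: B♭ (I), Cm (ii), Dm (iii), E♭ (IV), F (V), Gm (vi), Adim (vii°).
Diatonic triads of C major: C (I), Dm (ii), Em (iii), F (IV), G (V), Am (vi), Bdim (vii°).
Matching root and quality in both lists: Dm, F.
That gives 2 common triads.

2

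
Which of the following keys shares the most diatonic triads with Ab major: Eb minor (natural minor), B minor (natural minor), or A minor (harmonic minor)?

Triads of Ab major: Ab (I), Bbm (ii), Cm (iii), Db (IV), Eb (V), Fm (vi), Gdim (vii°).
Eb minor (natural minor) shares 2: Bbm, Db.
B minor (natural minor) shares 0: none.
A minor (harmonic minor) shares 0: none.
The most common triads (2) are shared with Eb minor.

Eb minor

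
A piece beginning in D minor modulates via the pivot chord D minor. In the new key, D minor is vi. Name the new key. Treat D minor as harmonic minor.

F major

The numeral vi denotes a minor triad on scale degree 6. With D on degree 6, the tonic of the new key is F.
Degree 6 carries a minor triad in major keys, so the destination is F major.
Check: the diatonic triads of F major are F (I), Gm (ii), Am (iii), B♭ (IV), C (V), Dm (vi), Edim (vii°) — D minor is indeed vi.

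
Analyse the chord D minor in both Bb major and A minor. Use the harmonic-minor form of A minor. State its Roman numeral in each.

The scale of Bb major is Bb C D Eb F G A; D is degree 3, and the triad built there (D-F-A) is minor, so it is iii.
The scale of A minor (harmonic minor) is A B C D E F G#; D is degree 4, and the triad built there (D-F-A) is minor, so it is iv.

iii in Bb major; iv in A minor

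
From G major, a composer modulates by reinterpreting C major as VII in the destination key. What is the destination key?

D minor

The numeral VII denotes a major triad on scale degree 7. With C on degree 7, the tonic of the new key is D.
Degree 7 carries a major triad in natural-minor keys, so the destination is D minor.
Check: the diatonic triads of D minor (natural minor) are Dm (i), Edim (ii°), F (III), Gm (iv), Am (v), Bb (VI), C (VII) — C major is indeed VII.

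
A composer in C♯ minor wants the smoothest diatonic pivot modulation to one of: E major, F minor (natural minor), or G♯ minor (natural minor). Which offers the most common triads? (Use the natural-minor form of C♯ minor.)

E major

Triads of C♯ minor (natural minor): C♯m (i), D♯dim (ii°), E (III), F♯m (iv), G♯m (v), A (VI), B (VII).
E major shares 7: C♯m, D♯dim, E, F♯m, G♯m, A, B.
F minor (natural minor) shares 0: none.
G♯ minor (natural minor) shares 4: C♯m, E, G♯m, B.
The most common triads (7) are shared with E major.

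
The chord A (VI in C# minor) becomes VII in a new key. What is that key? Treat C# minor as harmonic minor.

B minor

The numeral VII denotes a major triad on scale degree 7. With A on degree 7, the tonic of the new key is B.
Degree 7 carries a major triad in natural-minor keys, so the destination is B minor.
Check: the diatonic triads of B minor (natural minor) are Bm (i), C#dim (ii°), D (III), Em (iv), F#m (v), G (VI), A (VII) — A is indeed VII.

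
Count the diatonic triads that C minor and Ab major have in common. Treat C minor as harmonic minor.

3

Diatonic triads of C minor (harmonic minor): Cm (i), Ddim (ii°), Ebaug (III+), Fm (iv), G (V), Ab (VI), Bdim (vii°).
Diatonic triads of Ab major: Ab (I), Bbm (ii), Cm (iii), Db (IV), Eb (V), Fm (vi), Gdim (vii°).
Matching root and quality in both lists: Cm, Fm, Ab.
That gives 3 common triads.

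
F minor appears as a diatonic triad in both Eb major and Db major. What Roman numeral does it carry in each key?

ii in Eb major; iii in Db major

The scale of Eb major is Eb F G Ab Bb C D; F is degree 2, and the triad built there (F-Ab-C) is minor, so it is ii.
The scale of Db major is Db Eb F Gb Ab Bb C; F is degree 3, and the triad built there (F-Ab-C) is minor, so it is iii.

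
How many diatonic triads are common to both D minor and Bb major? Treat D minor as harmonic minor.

Diatonic triads of D minor (harmonic minor): Dm (i), Edim (ii°), Faug (III+), Gm (iv), A (V), Bb (VI), C#dim (vii°).
Diatonic triads of Bb major: Bb (I), Cm (ii), Dm (iii), Eb (IV), F (V), Gm (vi), Adim (vii°).
Matching root and quality in both lists: Dm, Gm, Bb.
That gives 3 common triads.

3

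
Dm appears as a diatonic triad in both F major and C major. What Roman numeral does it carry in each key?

The scale of F major is F G A B♭ C D E; D is degree 6, and the triad built there (D-F-A) is minor, so it is vi.
The scale of C major is C D E F G A B; D is degree 2, and the triad built there (D-F-A) is minor, so it is ii.

vi in F major; ii in C major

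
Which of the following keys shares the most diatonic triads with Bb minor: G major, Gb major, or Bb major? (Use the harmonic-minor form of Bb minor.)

Triads of Bb minor (harmonic minor): Bb minor (i), C diminished (ii°), Db augmented (III+), Eb minor (iv), F major (V), Gb major (VI), A diminished (vii°).
G major shares 0: none.
Gb major shares 3: Bbm, Ebm, Gb.
Bb major shares 2: F, Adim.
The most common triads (3) are shared with Gb major.

Gb major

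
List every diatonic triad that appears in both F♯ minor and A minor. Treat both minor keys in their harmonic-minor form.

G♯dim

Triads in F♯ minor (harmonic minor): F♯m (i), G♯dim (ii°), Aaug (III+), Bm (iv), C♯ (V), D (VI), E♯dim (vii°).
Triads in A minor (harmonic minor): Am (i), Bdim (ii°), Caug (III+), Dm (iv), E (V), F (VI), G♯dim (vii°).
Shared triads with their functions: G♯dim (ii° in F♯ minor, vii° in A minor).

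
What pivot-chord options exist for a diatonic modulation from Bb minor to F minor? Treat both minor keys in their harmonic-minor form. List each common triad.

Bbm

Triads in Bb minor (harmonic minor): Bb minor (i), C diminished (ii°), Db augmented (III+), Eb minor (iv), F major (V), Gb major (VI), A diminished (vii°).
Triads in F minor (harmonic minor): F minor (i), G diminished (ii°), Ab augmented (III+), Bb minor (iv), C major (V), Db major (VI), E diminished (vii°).
Shared triads with their functions: Bb minor (i in Bb minor, iv in F minor).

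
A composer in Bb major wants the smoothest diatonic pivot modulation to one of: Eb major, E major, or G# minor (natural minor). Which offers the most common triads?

Triads of Bb major: Bb (I), Cm (ii), Dm (iii), Eb (IV), F (V), Gm (vi), Adim (vii°).
Eb major shares 4: Bb, Cm, Eb, Gm.
E major shares 0: none.
G# minor (natural minor) shares 0: none.
The most common triads (4) are shared with Eb major.

Eb major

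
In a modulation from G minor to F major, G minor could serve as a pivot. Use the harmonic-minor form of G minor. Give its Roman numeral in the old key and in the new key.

The scale of G minor (harmonic minor) is G A Bb C D Eb F#; G is degree 1, and the triad built there (G-Bb-D) is minor, so it is i.
The scale of F major is F G A Bb C D E; G is degree 2, and the triad built there (G-Bb-D) is minor, so it is ii.

i in G minor; ii in F major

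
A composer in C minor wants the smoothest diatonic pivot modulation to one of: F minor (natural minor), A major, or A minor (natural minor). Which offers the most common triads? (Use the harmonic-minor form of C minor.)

Triads of C minor (harmonic minor): C minor (i), D diminished (ii°), Eb augmented (III+), F minor (iv), G major (V), Ab major (VI), B diminished (vii°).
F minor (natural minor) shares 3: Cm, Fm, Ab.
A major shares 0: none.
A minor (natural minor) shares 2: G, Bdim.
The most common triads (3) are shared with F minor.

F minor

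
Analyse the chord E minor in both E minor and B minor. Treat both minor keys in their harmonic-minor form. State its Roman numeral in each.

i in E minor; iv in B minor

The scale of E minor (harmonic minor) is E F# G A B C D#; E is degree 1, and the triad built there (E-G-B) is minor, so it is i.
The scale of B minor (harmonic minor) is B C# D E F# G A#; E is degree 4, and the triad built there (E-G-B) is minor, so it is iv.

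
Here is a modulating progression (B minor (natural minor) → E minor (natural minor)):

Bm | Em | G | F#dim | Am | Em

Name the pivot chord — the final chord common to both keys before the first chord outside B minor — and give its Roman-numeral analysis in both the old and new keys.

G — VI in B minor, III in E minor

Chords diatonic to B minor: Bm, C#dim, D, Em, F#m, G, A.
Reading the progression, the first chord not in that set is F#dim, so the modulation leaves B minor there.
The chord immediately before F#dim is G, which is diatonic to both keys: VI in B minor and III in E minor.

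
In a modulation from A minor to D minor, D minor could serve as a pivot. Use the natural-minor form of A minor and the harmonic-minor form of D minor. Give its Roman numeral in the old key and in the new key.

iv in A minor; i in D minor

The scale of A minor (natural minor) is A B C D E F G; D is degree 4, and the triad built there (D-F-A) is minor, so it is iv.
The scale of D minor (harmonic minor) is D E F G A Bb C#; D is degree 1, and the triad built there (D-F-A) is minor, so it is i.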